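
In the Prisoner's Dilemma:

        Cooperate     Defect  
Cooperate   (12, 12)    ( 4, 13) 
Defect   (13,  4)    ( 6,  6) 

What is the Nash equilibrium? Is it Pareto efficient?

(Defect, Defect) is NE; not Pareto efficient

Work:
Defect dominates Cooperate for both players:
If P2 cooperates: Defect (13) > Cooperate (12)
If P2 defects: Defect (6) > Cooperate (4)
NE: (Defect, Defect) with payoff (6, 6)
But (Cooperate, Cooperate) = (12, 12) Pareto dominates (6, 6)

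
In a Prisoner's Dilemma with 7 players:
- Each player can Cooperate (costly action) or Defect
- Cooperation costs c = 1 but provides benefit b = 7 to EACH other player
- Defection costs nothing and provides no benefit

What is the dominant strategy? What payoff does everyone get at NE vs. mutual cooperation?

Dominant: Defect; NE payoff = 0; Coop payoff = 41

Work:
Defect dominates (saves cost c = 1, benefit to others is external)
NE: All defect → everyone gets 0
If all cooperate: each receives (6)×7 - 1 = 41
Social dilemma: 41 > 0 but NE gives 0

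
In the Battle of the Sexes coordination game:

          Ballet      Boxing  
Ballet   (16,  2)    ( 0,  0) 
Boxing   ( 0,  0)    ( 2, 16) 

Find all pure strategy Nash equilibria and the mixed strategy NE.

Pure NE: (Ballet, Ballet) and (Boxing, Boxing); Mixed NE: p = 0.8889, q = 0.1111

Work:
Check pure NE:
(Ballet, Ballet): (16, 2) - no unilateral deviation beneficial
(Boxing, Boxing): (2, 16) - no unilateral deviation beneficial
Mixed NE: P1 plays Ballet with p = 0.8889, P2 plays Ballet with q = 0.1111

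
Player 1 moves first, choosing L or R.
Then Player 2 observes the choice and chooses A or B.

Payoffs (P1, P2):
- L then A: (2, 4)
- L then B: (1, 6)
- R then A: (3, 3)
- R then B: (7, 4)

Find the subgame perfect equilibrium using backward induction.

P1 plays R, P2 plays B after L and B after R; Payoff (7, 4)

Work:
Backward induction:
After L: P2 chooses B → P1 gets 1
After R: P2 chooses B → P1 gets 7
P1 chooses R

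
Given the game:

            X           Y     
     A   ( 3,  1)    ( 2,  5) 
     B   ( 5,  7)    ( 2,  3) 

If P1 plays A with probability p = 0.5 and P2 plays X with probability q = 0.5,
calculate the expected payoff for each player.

E[P1] = 3.0, E[P2] = 4.0

Work:
E[P1] = p·q·π₁(A,X) + p·(1-q)·π₁(A,Y) + (1-p)·q·π₁(B,X) + (1-p)·(1-q)·π₁(B,Y)
= 0.5·0.5·3 + 0.5·0.5·2 + 0.5·0.5·5 + 0.5·0.5·2
= 3.0

E[P2] = 4.0 (similar calculation)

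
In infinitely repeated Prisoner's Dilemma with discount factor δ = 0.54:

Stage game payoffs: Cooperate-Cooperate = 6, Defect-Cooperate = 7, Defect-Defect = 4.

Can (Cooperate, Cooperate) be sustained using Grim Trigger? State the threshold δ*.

δ* = 0.3333; since δ = 0.54 ≥ 0.3333, cooperation can be sustained

Work:
For Grim Trigger:
Cooperate forever: 6/(1-δ)
Defect then punished: 7 + 4·δ/(1-δ)
Need: 6/(1-δ) ≥ 7 + 4·δ/(1-δ)
Solving: δ ≥ (T-R)/(T-P) = (7-6)/(7-4) = 0.3333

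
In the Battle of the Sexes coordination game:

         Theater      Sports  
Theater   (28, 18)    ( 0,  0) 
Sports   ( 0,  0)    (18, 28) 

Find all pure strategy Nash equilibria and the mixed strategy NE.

Pure NE: (Theater, Theater) and (Sports, Sports); Mixed NE: p = 0.6087, q = 0.3913

Work:
Check pure NE:
(Theater, Theater): (28, 18) - no unilateral deviation beneficial
(Sports, Sports): (18, 28) - no unilateral deviation beneficial
Mixed NE: P1 plays Theater with p = 0.6087, P2 plays Theater with q = 0.3913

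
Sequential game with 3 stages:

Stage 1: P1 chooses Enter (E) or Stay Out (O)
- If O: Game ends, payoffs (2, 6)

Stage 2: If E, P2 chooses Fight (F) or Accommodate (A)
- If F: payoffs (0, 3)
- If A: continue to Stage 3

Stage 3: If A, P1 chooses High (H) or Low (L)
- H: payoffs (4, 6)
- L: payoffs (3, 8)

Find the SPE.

SPE: (E, A, H); Outcome (4, 6)

Work:
Stage 3: P1 chooses H (4 vs 3)
Stage 2: P2: F->3, A->6 (anticipating H). Choose A
Stage 1: P1: O->2, E->4 (anticipating A, H). Choose E
SPE path: E -> A -> H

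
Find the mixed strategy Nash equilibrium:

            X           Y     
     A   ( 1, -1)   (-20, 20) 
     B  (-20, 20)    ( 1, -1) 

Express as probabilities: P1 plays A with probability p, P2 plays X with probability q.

p = 0.5, q = 0.5

Work:
Find probabilities that make opponent indifferent:
P2 chooses q to make P1 indifferent between A and B
P1 chooses p to make P2 indifferent between X and Y
Mixed NE: P1 plays (A: 0.5, B: 0.5), P2 plays (X: 0.5, Y: 0.5)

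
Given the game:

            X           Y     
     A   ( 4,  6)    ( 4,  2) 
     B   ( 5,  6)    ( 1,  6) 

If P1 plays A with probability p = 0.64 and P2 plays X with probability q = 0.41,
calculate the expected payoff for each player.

E[P1] = 3.5104, E[P2] = 4.4896

Work:
E[P1] = p·q·π₁(A,X) + p·(1-q)·π₁(A,Y) + (1-p)·q·π₁(B,X) + (1-p)·(1-q)·π₁(B,Y)
= 0.64·0.41·4 + 0.64·0.59·4 + 0.36·0.41·5 + 0.36·0.59·1
= 3.5104

E[P2] = 4.4896 (similar calculation)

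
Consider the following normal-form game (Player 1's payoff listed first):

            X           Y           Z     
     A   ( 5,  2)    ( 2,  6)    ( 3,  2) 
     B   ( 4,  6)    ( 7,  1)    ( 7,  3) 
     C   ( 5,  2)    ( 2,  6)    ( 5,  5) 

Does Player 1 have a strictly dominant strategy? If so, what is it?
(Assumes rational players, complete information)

No strictly dominant strategy exists for Player 1

Work:
A strategy strictly dominates another if it gives a strictly higher payoff against every opponent action. Compare each pair of P1's strategies column-by-column:
  A vs B: [5 vs 4, 2 vs 7, 3 vs 7] → A does not strictly dominate B (column Y: 2 ≤ 7)
  A vs C: [5 vs 5, 2 vs 2, 3 vs 5] → A does not strictly dominate C (column X: 5 ≤ 5)
  B vs A: [4 vs 5, 7 vs 2, 7 vs 3] → B does not strictly dominate A (column X: 4 ≤ 5)
  B vs C: [4 vs 5, 7 vs 2, 7 vs 5] → B does not strictly dominate C (column X: 4 ≤ 5)
  C vs A: [5 vs 5, 2 vs 2, 5 vs 3] → C does not strictly dominate A (column X: 5 ≤ 5)
  C vs B: [5 vs 4, 2 vs 7, 5 vs 7] → C does not strictly dominate B (column Y: 2 ≤ 7)
No single strategy strictly dominates all others → no strictly dominant strategy.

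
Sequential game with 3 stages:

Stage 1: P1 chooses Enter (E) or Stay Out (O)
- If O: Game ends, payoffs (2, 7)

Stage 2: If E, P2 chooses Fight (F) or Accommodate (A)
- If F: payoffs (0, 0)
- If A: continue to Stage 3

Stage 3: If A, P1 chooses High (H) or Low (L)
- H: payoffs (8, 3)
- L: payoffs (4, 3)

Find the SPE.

SPE: (E, A, H); Outcome (8, 3)

Work:
Stage 3: P1 chooses H (8 vs 4)
Stage 2: P2: F->0, A->3 (anticipating H). Choose A
Stage 1: P1: O->2, E->8 (anticipating A, H). Choose E
SPE path: E -> A -> H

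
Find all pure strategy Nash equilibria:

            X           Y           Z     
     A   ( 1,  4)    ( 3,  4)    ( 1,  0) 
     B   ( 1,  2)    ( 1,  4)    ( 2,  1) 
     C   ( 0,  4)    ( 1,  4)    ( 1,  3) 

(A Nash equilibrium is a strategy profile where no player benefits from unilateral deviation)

Nash equilibrium: (A, X), (A, Y)

Work:
Best responses:
  P1 vs X: payoffs [1, 1, 0] → best response A/B (payoff 1)
  P1 vs Y: payoffs [3, 1, 1] → best response A (payoff 3)
  P1 vs Z: payoffs [1, 2, 1] → best response B (payoff 2)
  P2 vs A: payoffs [4, 4, 0] → best response X/Y (payoff 4)
  P2 vs B: payoffs [2, 4, 1] → best response Y (payoff 4)
  P2 vs C: payoffs [4, 4, 3] → best response X/Y (payoff 4)
Mutual best responses: (A,X), (A,Y) → Nash equilibria.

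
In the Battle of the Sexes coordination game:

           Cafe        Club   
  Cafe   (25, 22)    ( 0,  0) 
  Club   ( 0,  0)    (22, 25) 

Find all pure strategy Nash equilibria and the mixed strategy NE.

Pure NE: (Cafe, Cafe) and (Club, Club); Mixed NE: p = 0.5319, q = 0.4681

Work:
Check pure NE:
(Cafe, Cafe): (25, 22) - no unilateral deviation beneficial
(Club, Club): (22, 25) - no unilateral deviation beneficial
Mixed NE: P1 plays Cafe with p = 0.5319, P2 plays Cafe with q = 0.4681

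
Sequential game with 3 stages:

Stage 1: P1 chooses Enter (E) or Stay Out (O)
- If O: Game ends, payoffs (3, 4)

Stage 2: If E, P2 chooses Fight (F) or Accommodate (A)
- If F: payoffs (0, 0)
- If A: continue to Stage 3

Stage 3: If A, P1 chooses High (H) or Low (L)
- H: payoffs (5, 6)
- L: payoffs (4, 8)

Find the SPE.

SPE: (E, A, H); Outcome (5, 6)

Work:
Stage 3: P1 chooses H (5 vs 4)
Stage 2: P2: F->0, A->6 (anticipating H). Choose A
Stage 1: P1: O->3, E->5 (anticipating A, H). Choose E
SPE path: E -> A -> H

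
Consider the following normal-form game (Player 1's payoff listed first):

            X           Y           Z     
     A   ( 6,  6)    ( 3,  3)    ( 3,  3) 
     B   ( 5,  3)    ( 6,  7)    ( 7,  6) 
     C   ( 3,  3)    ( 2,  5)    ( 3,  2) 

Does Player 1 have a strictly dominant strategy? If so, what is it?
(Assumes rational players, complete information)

No strictly dominant strategy exists for Player 1

Work:
A strategy strictly dominates another if it gives a strictly higher payoff against every opponent action. Compare each pair of P1's strategies column-by-column:
  A vs B: [6 vs 5, 3 vs 6, 3 vs 7] → A does not strictly dominate B (column Y: 3 ≤ 6)
  A vs C: [6 vs 3, 3 vs 2, 3 vs 3] → A does not strictly dominate C (column Z: 3 ≤ 3)
  B vs A: [5 vs 6, 6 vs 3, 7 vs 3] → B does not strictly dominate A (column X: 5 ≤ 6)
  B vs C: [5 vs 3, 6 vs 2, 7 vs 3] → B strictly dominates C
  C vs A: [3 vs 6, 2 vs 3, 3 vs 3] → C does not strictly dominate A (column X: 3 ≤ 6)
  C vs B: [3 vs 5, 2 vs 6, 3 vs 7] → C does not strictly dominate B (column X: 3 ≤ 5)
No single strategy strictly dominates all others → no strictly dominant strategy.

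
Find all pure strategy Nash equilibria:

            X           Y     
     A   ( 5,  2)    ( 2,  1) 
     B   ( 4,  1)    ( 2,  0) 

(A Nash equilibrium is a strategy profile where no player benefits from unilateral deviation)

Nash equilibrium: (A, X)

Work:
Best responses:
  P1 vs X: payoffs [5, 4] → best response A (payoff 5)
  P1 vs Y: payoffs [2, 2] → best response A/B (payoff 2)
  P2 vs A: payoffs [2, 1] → best response X (payoff 2)
  P2 vs B: payoffs [1, 0] → best response X (payoff 1)
Mutual best responses: (A,X) → Nash equilibria.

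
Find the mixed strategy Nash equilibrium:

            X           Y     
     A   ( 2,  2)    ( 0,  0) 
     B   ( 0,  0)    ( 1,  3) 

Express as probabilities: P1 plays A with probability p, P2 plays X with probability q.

p = 0.6, q = 0.3333

Work:
Find probabilities that make opponent indifferent:
P2 chooses q to make P1 indifferent between A and B
P1 chooses p to make P2 indifferent between X and Y
Mixed NE: P1 plays (A: 0.6, B: 0.4), P2 plays (X: 0.3333, Y: 0.6667)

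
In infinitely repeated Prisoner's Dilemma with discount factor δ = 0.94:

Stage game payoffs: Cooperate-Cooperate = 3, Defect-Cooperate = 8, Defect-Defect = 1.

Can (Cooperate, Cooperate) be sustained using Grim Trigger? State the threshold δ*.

δ* = 0.7143; since δ = 0.94 ≥ 0.7143, cooperation can be sustained

Work:
For Grim Trigger:
Cooperate forever: 3/(1-δ)
Defect then punished: 8 + 1·δ/(1-δ)
Need: 3/(1-δ) ≥ 8 + 1·δ/(1-δ)
Solving: δ ≥ (T-R)/(T-P) = (8-3)/(8-1) = 0.7143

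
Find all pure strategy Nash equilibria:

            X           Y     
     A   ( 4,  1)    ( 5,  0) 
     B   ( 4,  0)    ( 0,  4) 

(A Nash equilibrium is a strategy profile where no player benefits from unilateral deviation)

Nash equilibrium: (A, X)

Work:
Best responses:
  P1 vs X: payoffs [4, 4] → best response A/B (payoff 4)
  P1 vs Y: payoffs [5, 0] → best response A (payoff 5)
  P2 vs A: payoffs [1, 0] → best response X (payoff 1)
  P2 vs B: payoffs [0, 4] → best response Y (payoff 4)
Mutual best responses: (A,X) → Nash equilibria.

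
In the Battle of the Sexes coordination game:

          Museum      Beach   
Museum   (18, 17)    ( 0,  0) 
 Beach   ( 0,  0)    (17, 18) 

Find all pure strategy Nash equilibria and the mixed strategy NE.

Pure NE: (Museum, Museum) and (Beach, Beach); Mixed NE: p = 0.5143, q = 0.4857

Work:
Check pure NE:
(Museum, Museum): (18, 17) - no unilateral deviation beneficial
(Beach, Beach): (17, 18) - no unilateral deviation beneficial
Mixed NE: P1 plays Museum with p = 0.5143, P2 plays Museum with q = 0.4857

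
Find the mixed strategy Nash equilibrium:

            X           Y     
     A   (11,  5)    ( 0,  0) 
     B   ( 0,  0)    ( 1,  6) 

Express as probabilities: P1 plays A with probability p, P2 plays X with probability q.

p = 0.5455, q = 0.0833

Work:
Find probabilities that make opponent indifferent:
P2 chooses q to make P1 indifferent between A and B
P1 chooses p to make P2 indifferent between X and Y
Mixed NE: P1 plays (A: 0.5455, B: 0.4545), P2 plays (X: 0.0833, Y: 0.9167)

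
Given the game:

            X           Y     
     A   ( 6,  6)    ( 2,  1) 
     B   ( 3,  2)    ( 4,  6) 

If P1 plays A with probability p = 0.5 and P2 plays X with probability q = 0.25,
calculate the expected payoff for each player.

E[P1] = 3.375, E[P2] = 3.625

Work:
E[P1] = p·q·π₁(A,X) + p·(1-q)·π₁(A,Y) + (1-p)·q·π₁(B,X) + (1-p)·(1-q)·π₁(B,Y)
= 0.5·0.25·6 + 0.5·0.75·2 + 0.5·0.25·3 + 0.5·0.75·4
= 3.375

E[P2] = 3.625 (similar calculation)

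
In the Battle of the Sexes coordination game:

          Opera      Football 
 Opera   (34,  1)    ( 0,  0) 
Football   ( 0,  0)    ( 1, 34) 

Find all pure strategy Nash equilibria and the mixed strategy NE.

Pure NE: (Opera, Opera) and (Football, Football); Mixed NE: p = 0.9714, q = 0.0286

Work:
Check pure NE:
(Opera, Opera): (34, 1) - no unilateral deviation beneficial
(Football, Football): (1, 34) - no unilateral deviation beneficial
Mixed NE: P1 plays Opera with p = 0.9714, P2 plays Opera with q = 0.0286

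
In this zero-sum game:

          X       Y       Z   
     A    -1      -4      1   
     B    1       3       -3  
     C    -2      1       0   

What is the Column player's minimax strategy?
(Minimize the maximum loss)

Column should play X or Z (all achieve the minimum), value = 1

Work:
Column player minimizes Row's maximum payoff:
Column X: max payoff to Row = 1
Column Y: max payoff to Row = 3
Column Z: max payoff to Row = 1
Minimum is 1, achieved by columns X, Z (tied).
Each of X or Z is a minimax strategy.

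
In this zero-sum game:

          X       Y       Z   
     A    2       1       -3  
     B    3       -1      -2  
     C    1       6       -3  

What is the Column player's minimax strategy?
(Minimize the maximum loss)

Column should play Z, value = -2

Work:
Column player minimizes Row's maximum payoff:
Column X: max payoff to Row = 3
Column Y: max payoff to Row = 6
Column Z: max payoff to Row = -2
Minimum is -2, achieved by column Z.
Minimax strategy: Z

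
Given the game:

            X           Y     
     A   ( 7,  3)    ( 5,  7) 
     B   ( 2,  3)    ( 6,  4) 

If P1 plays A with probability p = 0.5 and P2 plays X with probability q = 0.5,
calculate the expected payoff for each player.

E[P1] = 5.0, E[P2] = 4.25

Work:
E[P1] = p·q·π₁(A,X) + p·(1-q)·π₁(A,Y) + (1-p)·q·π₁(B,X) + (1-p)·(1-q)·π₁(B,Y)
= 0.5·0.5·7 + 0.5·0.5·5 + 0.5·0.5·2 + 0.5·0.5·6
= 5.0

E[P2] = 4.25 (similar calculation)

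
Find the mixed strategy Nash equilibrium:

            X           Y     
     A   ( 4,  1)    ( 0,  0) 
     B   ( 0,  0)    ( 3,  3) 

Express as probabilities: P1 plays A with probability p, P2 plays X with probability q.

p = 0.75, q = 0.4286

Work:
Find probabilities that make opponent indifferent:
P2 chooses q to make P1 indifferent between A and B
P1 chooses p to make P2 indifferent between X and Y
Mixed NE: P1 plays (A: 0.75, B: 0.25), P2 plays (X: 0.4286, Y: 0.5714)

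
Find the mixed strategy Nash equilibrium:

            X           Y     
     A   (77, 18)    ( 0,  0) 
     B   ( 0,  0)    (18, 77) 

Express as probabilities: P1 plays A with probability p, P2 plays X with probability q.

p = 0.8105, q = 0.1895

Work:
Find probabilities that make opponent indifferent:
P2 chooses q to make P1 indifferent between A and B
P1 chooses p to make P2 indifferent between X and Y
Mixed NE: P1 plays (A: 0.8105, B: 0.1895), P2 plays (X: 0.1895, Y: 0.8105)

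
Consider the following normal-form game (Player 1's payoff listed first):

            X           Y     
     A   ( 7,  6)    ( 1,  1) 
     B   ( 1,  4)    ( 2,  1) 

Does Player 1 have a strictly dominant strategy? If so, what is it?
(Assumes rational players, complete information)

No strictly dominant strategy exists for Player 1

Work:
A strategy strictly dominates another if it gives a strictly higher payoff against every opponent action. Compare each pair of P1's strategies column-by-column:
  A vs B: [7 vs 1, 1 vs 2] → A does not strictly dominate B (column Y: 1 ≤ 2)
  B vs A: [1 vs 7, 2 vs 1] → B does not strictly dominate A (column X: 1 ≤ 7)
No single strategy strictly dominates all others → no strictly dominant strategy.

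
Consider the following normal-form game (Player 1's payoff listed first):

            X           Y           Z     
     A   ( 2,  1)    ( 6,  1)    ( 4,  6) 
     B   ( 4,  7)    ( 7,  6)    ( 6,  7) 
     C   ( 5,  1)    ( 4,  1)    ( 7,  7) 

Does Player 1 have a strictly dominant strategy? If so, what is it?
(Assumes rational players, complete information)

No strictly dominant strategy exists for Player 1

Work:
A strategy strictly dominates another if it gives a strictly higher payoff against every opponent action. Compare each pair of P1's strategies column-by-column:
  A vs B: [2 vs 4, 6 vs 7, 4 vs 6] → A does not strictly dominate B (column X: 2 ≤ 4)
  A vs C: [2 vs 5, 6 vs 4, 4 vs 7] → A does not strictly dominate C (column X: 2 ≤ 5)
  B vs A: [4 vs 2, 7 vs 6, 6 vs 4] → B strictly dominates A
  B vs C: [4 vs 5, 7 vs 4, 6 vs 7] → B does not strictly dominate C (column X: 4 ≤ 5)
  C vs A: [5 vs 2, 4 vs 6, 7 vs 4] → C does not strictly dominate A (column Y: 4 ≤ 6)
  C vs B: [5 vs 4, 4 vs 7, 7 vs 6] → C does not strictly dominate B (column Y: 4 ≤ 7)
No single strategy strictly dominates all others → no strictly dominant strategy.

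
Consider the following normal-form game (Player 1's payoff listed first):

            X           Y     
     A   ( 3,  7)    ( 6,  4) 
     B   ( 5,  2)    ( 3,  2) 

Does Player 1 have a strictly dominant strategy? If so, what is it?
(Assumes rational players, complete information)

No strictly dominant strategy exists for Player 1

Work:
A strategy strictly dominates another if it gives a strictly higher payoff against every opponent action. Compare each pair of P1's strategies column-by-column:
  A vs B: [3 vs 5, 6 vs 3] → A does not strictly dominate B (column X: 3 ≤ 5)
  B vs A: [5 vs 3, 3 vs 6] → B does not strictly dominate A (column Y: 3 ≤ 6)
No single strategy strictly dominates all others → no strictly dominant strategy.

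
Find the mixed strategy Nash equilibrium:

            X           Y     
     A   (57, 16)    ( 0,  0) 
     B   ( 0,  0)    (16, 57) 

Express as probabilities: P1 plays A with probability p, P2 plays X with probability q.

p = 0.7808, q = 0.2192

Work:
Find probabilities that make opponent indifferent:
P2 chooses q to make P1 indifferent between A and B
P1 chooses p to make P2 indifferent between X and Y
Mixed NE: P1 plays (A: 0.7808, B: 0.2192), P2 plays (X: 0.2192, Y: 0.7808)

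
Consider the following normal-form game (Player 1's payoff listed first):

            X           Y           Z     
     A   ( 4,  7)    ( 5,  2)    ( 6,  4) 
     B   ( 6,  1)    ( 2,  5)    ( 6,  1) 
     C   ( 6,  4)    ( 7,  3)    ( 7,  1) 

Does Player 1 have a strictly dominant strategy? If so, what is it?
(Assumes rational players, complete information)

No strictly dominant strategy exists for Player 1

Work:
A strategy strictly dominates another if it gives a strictly higher payoff against every opponent action. Compare each pair of P1's strategies column-by-column:
  A vs B: [4 vs 6, 5 vs 2, 6 vs 6] → A does not strictly dominate B (column X: 4 ≤ 6)
  A vs C: [4 vs 6, 5 vs 7, 6 vs 7] → A does not strictly dominate C (column X: 4 ≤ 6)
  B vs A: [6 vs 4, 2 vs 5, 6 vs 6] → B does not strictly dominate A (column Y: 2 ≤ 5)
  B vs C: [6 vs 6, 2 vs 7, 6 vs 7] → B does not strictly dominate C (column X: 6 ≤ 6)
  C vs A: [6 vs 4, 7 vs 5, 7 vs 6] → C strictly dominates A
  C vs B: [6 vs 6, 7 vs 2, 7 vs 6] → C does not strictly dominate B (column X: 6 ≤ 6)
No single strategy strictly dominates all others → no strictly dominant strategy.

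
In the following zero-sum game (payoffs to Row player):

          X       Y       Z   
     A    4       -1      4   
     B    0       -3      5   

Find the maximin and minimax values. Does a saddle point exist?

Maximin = -1, Minimax = -1, Saddle: True

Work:
Row minimums: [-1, -3] → maximin = -1
Column maximums: [4, -1, 5] → minimax = -1
Saddle point exists! Game value = -1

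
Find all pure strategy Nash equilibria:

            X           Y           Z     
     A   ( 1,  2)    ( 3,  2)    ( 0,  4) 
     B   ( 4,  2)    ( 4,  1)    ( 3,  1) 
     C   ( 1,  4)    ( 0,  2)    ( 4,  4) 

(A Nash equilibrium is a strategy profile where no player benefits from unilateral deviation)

Nash equilibrium: (B, X), (C, Z)

Work:
Best responses:
  P1 vs X: payoffs [1, 4, 1] → best response B (payoff 4)
  P1 vs Y: payoffs [3, 4, 0] → best response B (payoff 4)
  P1 vs Z: payoffs [0, 3, 4] → best response C (payoff 4)
  P2 vs A: payoffs [2, 2, 4] → best response Z (payoff 4)
  P2 vs B: payoffs [2, 1, 1] → best response X (payoff 2)
  P2 vs C: payoffs [4, 2, 4] → best response X/Z (payoff 4)
Mutual best responses: (B,X), (C,Z) → Nash equilibria.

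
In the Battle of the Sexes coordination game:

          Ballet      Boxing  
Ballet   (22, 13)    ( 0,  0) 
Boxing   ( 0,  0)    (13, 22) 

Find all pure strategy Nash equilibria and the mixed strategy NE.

Pure NE: (Ballet, Ballet) and (Boxing, Boxing); Mixed NE: p = 0.6286, q = 0.3714

Work:
Check pure NE:
(Ballet, Ballet): (22, 13) - no unilateral deviation beneficial
(Boxing, Boxing): (13, 22) - no unilateral deviation beneficial
Mixed NE: P1 plays Ballet with p = 0.6286, P2 plays Ballet with q = 0.3714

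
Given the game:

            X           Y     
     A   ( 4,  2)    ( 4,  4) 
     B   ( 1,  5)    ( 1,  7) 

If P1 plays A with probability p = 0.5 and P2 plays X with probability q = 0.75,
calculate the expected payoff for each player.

E[P1] = 2.5, E[P2] = 4.0

Work:
E[P1] = p·q·π₁(A,X) + p·(1-q)·π₁(A,Y) + (1-p)·q·π₁(B,X) + (1-p)·(1-q)·π₁(B,Y)
= 0.5·0.75·4 + 0.5·0.25·4 + 0.5·0.75·1 + 0.5·0.25·1
= 2.5

E[P2] = 4.0 (similar calculation)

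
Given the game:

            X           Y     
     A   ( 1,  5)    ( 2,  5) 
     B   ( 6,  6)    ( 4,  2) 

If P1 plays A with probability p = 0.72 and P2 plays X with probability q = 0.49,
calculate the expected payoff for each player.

E[P1] = 2.4816, E[P2] = 4.7088

Work:
E[P1] = p·q·π₁(A,X) + p·(1-q)·π₁(A,Y) + (1-p)·q·π₁(B,X) + (1-p)·(1-q)·π₁(B,Y)
= 0.72·0.49·1 + 0.72·0.51·2 + 0.28·0.49·6 + 0.28·0.51·4
= 2.4816

E[P2] = 4.7088 (similar calculation)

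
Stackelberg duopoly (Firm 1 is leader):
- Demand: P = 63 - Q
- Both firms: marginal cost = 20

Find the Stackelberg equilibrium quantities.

q₁* (leader) = 21.5, q₂* (follower) = 10.75

Work:
Follower's reaction: q₂ = (a - c - q₁)/2
Leader substitutes: π₁ = q₁·(a - q₁ - (a-c-q₁)/2 - c)
FOC: q₁* = (63 - 20)/2 = 21.50
Then: q₂* = (63 - 20 - 21.5)/2 = 10.75
Leader has first-mover advantage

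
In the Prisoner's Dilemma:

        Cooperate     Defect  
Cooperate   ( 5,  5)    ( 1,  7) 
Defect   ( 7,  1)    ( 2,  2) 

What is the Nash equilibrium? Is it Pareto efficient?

(Defect, Defect) is NE; not Pareto efficient

Work:
Defect dominates Cooperate for both players:
If P2 cooperates: Defect (7) > Cooperate (5)
If P2 defects: Defect (2) > Cooperate (1)
NE: (Defect, Defect) with payoff (2, 2)
But (Cooperate, Cooperate) = (5, 5) Pareto dominates (2, 2)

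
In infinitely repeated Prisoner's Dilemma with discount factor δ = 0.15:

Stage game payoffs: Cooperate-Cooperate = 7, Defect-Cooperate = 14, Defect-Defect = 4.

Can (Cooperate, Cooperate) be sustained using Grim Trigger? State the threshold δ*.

δ* = 0.7; since δ = 0.15 < 0.7, cooperation cannot be sustained

Work:
For Grim Trigger:
Cooperate forever: 7/(1-δ)
Defect then punished: 14 + 4·δ/(1-δ)
Need: 7/(1-δ) ≥ 14 + 4·δ/(1-δ)
Solving: δ ≥ (T-R)/(T-P) = (14-7)/(14-4) = 0.7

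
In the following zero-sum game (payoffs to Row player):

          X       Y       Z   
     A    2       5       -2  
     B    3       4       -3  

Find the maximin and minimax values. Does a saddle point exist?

Maximin = -2, Minimax = -2, Saddle: True

Work:
Row minimums: [-2, -3] → maximin = -2
Column maximums: [3, 5, -2] → minimax = -2
Saddle point exists! Game value = -2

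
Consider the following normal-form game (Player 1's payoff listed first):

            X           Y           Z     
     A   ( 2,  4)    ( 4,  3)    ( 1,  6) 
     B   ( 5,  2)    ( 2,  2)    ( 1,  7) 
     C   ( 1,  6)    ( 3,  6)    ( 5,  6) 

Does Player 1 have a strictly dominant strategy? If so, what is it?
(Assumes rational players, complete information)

No strictly dominant strategy exists for Player 1

Work:
A strategy strictly dominates another if it gives a strictly higher payoff against every opponent action. Compare each pair of P1's strategies column-by-column:
  A vs B: [2 vs 5, 4 vs 2, 1 vs 1] → A does not strictly dominate B (column X: 2 ≤ 5)
  A vs C: [2 vs 1, 4 vs 3, 1 vs 5] → A does not strictly dominate C (column Z: 1 ≤ 5)
  B vs A: [5 vs 2, 2 vs 4, 1 vs 1] → B does not strictly dominate A (column Y: 2 ≤ 4)
  B vs C: [5 vs 1, 2 vs 3, 1 vs 5] → B does not strictly dominate C (column Y: 2 ≤ 3)
  C vs A: [1 vs 2, 3 vs 4, 5 vs 1] → C does not strictly dominate A (column X: 1 ≤ 2)
  C vs B: [1 vs 5, 3 vs 2, 5 vs 1] → C does not strictly dominate B (column X: 1 ≤ 5)
No single strategy strictly dominates all others → no strictly dominant strategy.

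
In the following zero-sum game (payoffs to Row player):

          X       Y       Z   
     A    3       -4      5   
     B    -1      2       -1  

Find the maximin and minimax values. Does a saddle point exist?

Maximin = -1, Minimax = 2, Saddle: False

Work:
Row minimums: [-4, -1] → maximin = -1
Column maximums: [3, 2, 5] → minimax = 2
No saddle point (maximin ≠ minimax). Mixed strategy needed.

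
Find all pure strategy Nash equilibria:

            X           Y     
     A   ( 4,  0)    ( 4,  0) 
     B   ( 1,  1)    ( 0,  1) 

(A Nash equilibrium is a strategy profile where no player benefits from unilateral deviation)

Nash equilibrium: (A, X), (A, Y)

Work:
Best responses:
  P1 vs X: payoffs [4, 1] → best response A (payoff 4)
  P1 vs Y: payoffs [4, 0] → best response A (payoff 4)
  P2 vs A: payoffs [0, 0] → best response X/Y (payoff 0)
  P2 vs B: payoffs [1, 1] → best response X/Y (payoff 1)
Mutual best responses: (A,X), (A,Y) → Nash equilibria.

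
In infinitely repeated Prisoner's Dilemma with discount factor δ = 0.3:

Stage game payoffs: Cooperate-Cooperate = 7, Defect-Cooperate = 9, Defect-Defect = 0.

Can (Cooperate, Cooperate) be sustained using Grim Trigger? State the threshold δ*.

δ* = 0.2222; since δ = 0.3 ≥ 0.2222, cooperation can be sustained

Work:
For Grim Trigger:
Cooperate forever: 7/(1-δ)
Defect then punished: 9 + 0·δ/(1-δ)
Need: 7/(1-δ) ≥ 9 + 0·δ/(1-δ)
Solving: δ ≥ (T-R)/(T-P) = (9-7)/(9-0) = 0.2222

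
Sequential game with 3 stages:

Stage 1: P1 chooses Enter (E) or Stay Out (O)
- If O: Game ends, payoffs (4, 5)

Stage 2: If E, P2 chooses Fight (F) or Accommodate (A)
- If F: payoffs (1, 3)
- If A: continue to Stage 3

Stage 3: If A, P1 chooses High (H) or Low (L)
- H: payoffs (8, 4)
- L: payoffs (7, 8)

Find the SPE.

SPE: (E, A, H); Outcome (8, 4)

Work:
Stage 3: P1 chooses H (8 vs 7)
Stage 2: P2: F->3, A->4 (anticipating H). Choose A
Stage 1: P1: O->4, E->8 (anticipating A, H). Choose E
SPE path: E -> A -> H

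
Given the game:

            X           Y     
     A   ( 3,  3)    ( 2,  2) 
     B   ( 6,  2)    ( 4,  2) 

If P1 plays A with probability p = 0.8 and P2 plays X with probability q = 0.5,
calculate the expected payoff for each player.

E[P1] = 3.0, E[P2] = 2.4

Work:
E[P1] = p·q·π₁(A,X) + p·(1-q)·π₁(A,Y) + (1-p)·q·π₁(B,X) + (1-p)·(1-q)·π₁(B,Y)
= 0.8·0.5·3 + 0.8·0.5·2 + 0.2·0.5·6 + 0.2·0.5·4
= 3.0

E[P2] = 2.4 (similar calculation)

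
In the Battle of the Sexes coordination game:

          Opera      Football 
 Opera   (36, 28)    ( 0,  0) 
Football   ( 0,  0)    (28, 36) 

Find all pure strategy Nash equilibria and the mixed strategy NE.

Pure NE: (Opera, Opera) and (Football, Football); Mixed NE: p = 0.5625, q = 0.4375

Work:
Check pure NE:
(Opera, Opera): (36, 28) - no unilateral deviation beneficial
(Football, Football): (28, 36) - no unilateral deviation beneficial
Mixed NE: P1 plays Opera with p = 0.5625, P2 plays Opera with q = 0.4375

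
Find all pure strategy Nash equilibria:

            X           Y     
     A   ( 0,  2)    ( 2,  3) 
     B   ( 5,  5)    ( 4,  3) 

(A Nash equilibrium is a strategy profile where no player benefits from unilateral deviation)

Nash equilibrium: (B, X)

Work:
Best responses:
  P1 vs X: payoffs [0, 5] → best response B (payoff 5)
  P1 vs Y: payoffs [2, 4] → best response B (payoff 4)
  P2 vs A: payoffs [2, 3] → best response Y (payoff 3)
  P2 vs B: payoffs [5, 3] → best response X (payoff 5)
Mutual best responses: (B,X) → Nash equilibria.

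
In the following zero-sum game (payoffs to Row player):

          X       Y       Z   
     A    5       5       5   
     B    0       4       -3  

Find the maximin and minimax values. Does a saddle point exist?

Maximin = 5, Minimax = 5, Saddle: True

Work:
Row minimums: [5, -3] → maximin = 5
Column maximums: [5, 5, 5] → minimax = 5
Saddle point exists! Game value = 5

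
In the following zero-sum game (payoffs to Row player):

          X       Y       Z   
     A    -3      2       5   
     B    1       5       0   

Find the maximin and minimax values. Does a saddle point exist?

Maximin = 0, Minimax = 1, Saddle: False

Work:
Row minimums: [-3, 0] → maximin = 0
Column maximums: [1, 5, 5] → minimax = 1
No saddle point (maximin ≠ minimax). Mixed strategy needed.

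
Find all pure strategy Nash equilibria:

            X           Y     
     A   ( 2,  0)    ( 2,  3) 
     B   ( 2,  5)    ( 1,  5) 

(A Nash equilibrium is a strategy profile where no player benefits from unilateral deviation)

Nash equilibrium: (A, Y), (B, X)

Work:
Best responses:
  P1 vs X: payoffs [2, 2] → best response A/B (payoff 2)
  P1 vs Y: payoffs [2, 1] → best response A (payoff 2)
  P2 vs A: payoffs [0, 3] → best response Y (payoff 3)
  P2 vs B: payoffs [5, 5] → best response X/Y (payoff 5)
Mutual best responses: (A,Y), (B,X) → Nash equilibria.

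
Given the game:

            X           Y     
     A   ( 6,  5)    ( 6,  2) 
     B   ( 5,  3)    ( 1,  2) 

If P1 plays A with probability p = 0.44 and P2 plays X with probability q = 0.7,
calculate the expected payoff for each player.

E[P1] = 4.768, E[P2] = 3.316

Work:
E[P1] = p·q·π₁(A,X) + p·(1-q)·π₁(A,Y) + (1-p)·q·π₁(B,X) + (1-p)·(1-q)·π₁(B,Y)
= 0.44·0.7·6 + 0.44·0.3·6 + 0.56·0.7·5 + 0.56·0.3·1
= 4.768

E[P2] = 3.316 (similar calculation)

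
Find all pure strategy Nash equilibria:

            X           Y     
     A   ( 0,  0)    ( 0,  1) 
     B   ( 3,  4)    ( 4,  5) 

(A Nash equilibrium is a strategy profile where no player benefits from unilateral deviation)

Nash equilibrium: (B, Y)

Work:
Best responses:
  P1 vs X: payoffs [0, 3] → best response B (payoff 3)
  P1 vs Y: payoffs [0, 4] → best response B (payoff 4)
  P2 vs A: payoffs [0, 1] → best response Y (payoff 1)
  P2 vs B: payoffs [4, 5] → best response Y (payoff 5)
Mutual best responses: (B,Y) → Nash equilibria.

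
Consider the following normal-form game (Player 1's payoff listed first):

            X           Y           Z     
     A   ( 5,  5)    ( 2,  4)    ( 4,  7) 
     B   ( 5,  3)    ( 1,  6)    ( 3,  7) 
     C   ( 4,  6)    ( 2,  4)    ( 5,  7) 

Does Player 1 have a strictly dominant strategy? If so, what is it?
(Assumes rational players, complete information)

No strictly dominant strategy exists for Player 1

Work:
A strategy strictly dominates another if it gives a strictly higher payoff against every opponent action. Compare each pair of P1's strategies column-by-column:
  A vs B: [5 vs 5, 2 vs 1, 4 vs 3] → A does not strictly dominate B (column X: 5 ≤ 5)
  A vs C: [5 vs 4, 2 vs 2, 4 vs 5] → A does not strictly dominate C (column Y: 2 ≤ 2)
  B vs A: [5 vs 5, 1 vs 2, 3 vs 4] → B does not strictly dominate A (column X: 5 ≤ 5)
  B vs C: [5 vs 4, 1 vs 2, 3 vs 5] → B does not strictly dominate C (column Y: 1 ≤ 2)
  C vs A: [4 vs 5, 2 vs 2, 5 vs 4] → C does not strictly dominate A (column X: 4 ≤ 5)
  C vs B: [4 vs 5, 2 vs 1, 5 vs 3] → C does not strictly dominate B (column X: 4 ≤ 5)
No single strategy strictly dominates all others → no strictly dominant strategy.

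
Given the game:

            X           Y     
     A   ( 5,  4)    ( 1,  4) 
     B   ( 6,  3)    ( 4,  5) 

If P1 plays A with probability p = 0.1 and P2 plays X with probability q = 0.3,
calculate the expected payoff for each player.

E[P1] = 4.36, E[P2] = 4.36

Work:
E[P1] = p·q·π₁(A,X) + p·(1-q)·π₁(A,Y) + (1-p)·q·π₁(B,X) + (1-p)·(1-q)·π₁(B,Y)
= 0.1·0.3·5 + 0.1·0.7·1 + 0.9·0.3·6 + 0.9·0.7·4
= 4.36

E[P2] = 4.36 (similar calculation)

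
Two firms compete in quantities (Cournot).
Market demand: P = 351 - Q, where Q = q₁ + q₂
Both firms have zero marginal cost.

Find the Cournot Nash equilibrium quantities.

q₁* = q₂* = 117.0; P* = 117.0

Work:
Profit: π_i = P·q_i = (a - q_i - q_j)·q_i
FOC: ∂π_i/∂q_i = a - 2q_i - q_j = 0
Reaction function: q_i = (351 - q_j)/2
Symmetry: q* = 351/3 = 117.0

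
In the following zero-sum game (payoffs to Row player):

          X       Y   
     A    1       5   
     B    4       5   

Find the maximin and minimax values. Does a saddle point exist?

Maximin = 4, Minimax = 4, Saddle: True

Work:
Row minimums: [1, 4] → maximin = 4
Column maximums: [4, 5] → minimax = 4
Saddle point exists! Game value = 4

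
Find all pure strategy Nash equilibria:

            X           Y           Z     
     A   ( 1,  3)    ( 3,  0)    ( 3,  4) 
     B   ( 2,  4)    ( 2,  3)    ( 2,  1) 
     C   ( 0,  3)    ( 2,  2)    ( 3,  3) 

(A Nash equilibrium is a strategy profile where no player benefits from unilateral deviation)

Nash equilibrium: (A, Z), (B, X), (C, Z)

Work:
Best responses:
  P1 vs X: payoffs [1, 2, 0] → best response B (payoff 2)
  P1 vs Y: payoffs [3, 2, 2] → best response A (payoff 3)
  P1 vs Z: payoffs [3, 2, 3] → best response A/C (payoff 3)
  P2 vs A: payoffs [3, 0, 4] → best response Z (payoff 4)
  P2 vs B: payoffs [4, 3, 1] → best response X (payoff 4)
  P2 vs C: payoffs [3, 2, 3] → best response X/Z (payoff 3)
Mutual best responses: (A,Z), (B,X), (C,Z) → Nash equilibria.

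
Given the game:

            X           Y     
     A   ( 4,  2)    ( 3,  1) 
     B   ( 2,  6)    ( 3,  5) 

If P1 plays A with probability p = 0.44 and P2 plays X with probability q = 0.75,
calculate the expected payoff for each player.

E[P1] = 2.91, E[P2] = 3.99

Work:
E[P1] = p·q·π₁(A,X) + p·(1-q)·π₁(A,Y) + (1-p)·q·π₁(B,X) + (1-p)·(1-q)·π₁(B,Y)
= 0.44·0.75·4 + 0.44·0.25·3 + 0.56·0.75·2 + 0.56·0.25·3
= 2.91

E[P2] = 3.99 (similar calculation)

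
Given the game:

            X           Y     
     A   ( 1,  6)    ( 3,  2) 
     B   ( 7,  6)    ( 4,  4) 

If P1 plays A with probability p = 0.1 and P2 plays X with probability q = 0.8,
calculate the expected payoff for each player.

E[P1] = 5.9, E[P2] = 5.56

Work:
E[P1] = p·q·π₁(A,X) + p·(1-q)·π₁(A,Y) + (1-p)·q·π₁(B,X) + (1-p)·(1-q)·π₁(B,Y)
= 0.1·0.8·1 + 0.1·0.2·3 + 0.9·0.8·7 + 0.9·0.2·4
= 5.9

E[P2] = 5.56 (similar calculation)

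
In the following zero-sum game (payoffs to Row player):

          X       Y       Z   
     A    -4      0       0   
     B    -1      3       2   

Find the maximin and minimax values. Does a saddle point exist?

Maximin = -1, Minimax = -1, Saddle: True

Work:
Row minimums: [-4, -1] → maximin = -1
Column maximums: [-1, 3, 2] → minimax = -1
Saddle point exists! Game value = -1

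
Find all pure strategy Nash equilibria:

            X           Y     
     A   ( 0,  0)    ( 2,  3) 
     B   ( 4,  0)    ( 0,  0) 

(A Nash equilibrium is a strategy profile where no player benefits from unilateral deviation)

Nash equilibrium: (A, Y), (B, X)

Work:
Best responses:
  P1 vs X: payoffs [0, 4] → best response B (payoff 4)
  P1 vs Y: payoffs [2, 0] → best response A (payoff 2)
  P2 vs A: payoffs [0, 3] → best response Y (payoff 3)
  P2 vs B: payoffs [0, 0] → best response X/Y (payoff 0)
Mutual best responses: (A,Y), (B,X) → Nash equilibria.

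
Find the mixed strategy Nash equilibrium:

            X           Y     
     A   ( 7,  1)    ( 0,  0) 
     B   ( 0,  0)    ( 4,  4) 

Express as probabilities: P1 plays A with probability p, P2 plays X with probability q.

p = 0.8, q = 0.3636

Work:
Find probabilities that make opponent indifferent:
P2 chooses q to make P1 indifferent between A and B
P1 chooses p to make P2 indifferent between X and Y
Mixed NE: P1 plays (A: 0.8, B: 0.2), P2 plays (X: 0.3636, Y: 0.6364)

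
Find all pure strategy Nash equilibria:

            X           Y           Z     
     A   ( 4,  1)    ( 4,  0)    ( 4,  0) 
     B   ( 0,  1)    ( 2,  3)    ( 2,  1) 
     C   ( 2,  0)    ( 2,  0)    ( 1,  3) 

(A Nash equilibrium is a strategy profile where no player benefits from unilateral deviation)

Nash equilibrium: (A, X)

Work:
Best responses:
  P1 vs X: payoffs [4, 0, 2] → best response A (payoff 4)
  P1 vs Y: payoffs [4, 2, 2] → best response A (payoff 4)
  P1 vs Z: payoffs [4, 2, 1] → best response A (payoff 4)
  P2 vs A: payoffs [1, 0, 0] → best response X (payoff 1)
  P2 vs B: payoffs [1, 3, 1] → best response Y (payoff 3)
  P2 vs C: payoffs [0, 0, 3] → best response Z (payoff 3)
Mutual best responses: (A,X) → Nash equilibria.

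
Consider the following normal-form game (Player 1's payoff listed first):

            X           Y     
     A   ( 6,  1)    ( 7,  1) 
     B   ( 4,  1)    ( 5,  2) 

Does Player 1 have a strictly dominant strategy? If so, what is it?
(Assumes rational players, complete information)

Yes, Player 1's strictly dominant strategy is A

Work:
A strategy strictly dominates another if it gives a strictly higher payoff against every opponent action. Compare each pair of P1's strategies column-by-column:
  A vs B: [6 vs 4, 7 vs 5] → A strictly dominates B
  B vs A: [4 vs 6, 5 vs 7] → B does not strictly dominate A (column X: 4 ≤ 6)
A strictly dominates every other strategy → strictly dominant.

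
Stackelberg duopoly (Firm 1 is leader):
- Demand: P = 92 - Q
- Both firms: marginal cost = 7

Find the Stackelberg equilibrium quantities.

q₁* (leader) = 42.5, q₂* (follower) = 21.25

Work:
Follower's reaction: q₂ = (a - c - q₁)/2
Leader substitutes: π₁ = q₁·(a - q₁ - (a-c-q₁)/2 - c)
FOC: q₁* = (92 - 7)/2 = 42.50
Then: q₂* = (92 - 7 - 42.5)/2 = 21.25
Leader has first-mover advantage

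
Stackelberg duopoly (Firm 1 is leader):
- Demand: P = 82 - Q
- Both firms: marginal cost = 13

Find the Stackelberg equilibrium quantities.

q₁* (leader) = 34.5, q₂* (follower) = 17.25

Work:
Follower's reaction: q₂ = (a - c - q₁)/2
Leader substitutes: π₁ = q₁·(a - q₁ - (a-c-q₁)/2 - c)
FOC: q₁* = (82 - 13)/2 = 34.50
Then: q₂* = (82 - 13 - 34.5)/2 = 17.25
Leader has first-mover advantage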